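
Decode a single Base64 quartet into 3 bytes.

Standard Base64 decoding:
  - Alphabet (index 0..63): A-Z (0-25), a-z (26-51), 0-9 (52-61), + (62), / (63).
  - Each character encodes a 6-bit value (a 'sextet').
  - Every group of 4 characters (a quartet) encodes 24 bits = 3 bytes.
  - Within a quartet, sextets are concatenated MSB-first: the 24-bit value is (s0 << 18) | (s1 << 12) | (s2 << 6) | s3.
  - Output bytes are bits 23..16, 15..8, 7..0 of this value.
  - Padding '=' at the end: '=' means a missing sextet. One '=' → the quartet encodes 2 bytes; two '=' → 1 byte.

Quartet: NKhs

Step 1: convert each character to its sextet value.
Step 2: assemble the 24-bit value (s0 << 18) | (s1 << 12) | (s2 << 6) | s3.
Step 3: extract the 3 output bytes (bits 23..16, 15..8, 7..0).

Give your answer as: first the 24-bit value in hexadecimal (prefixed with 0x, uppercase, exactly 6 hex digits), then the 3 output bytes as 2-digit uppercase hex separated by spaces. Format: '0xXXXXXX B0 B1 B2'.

Sextets: N=13, K=10, h=33, s=44
24-bit: (13<<18) | (10<<12) | (33<<6) | 44
      = 0x340000 | 0x00A000 | 0x000840 | 0x00002C
      = 0x34A86C
Bytes: (v>>16)&0xFF=34, (v>>8)&0xFF=A8, v&0xFF=6C

Answer: 0x34A86C 34 A8 6C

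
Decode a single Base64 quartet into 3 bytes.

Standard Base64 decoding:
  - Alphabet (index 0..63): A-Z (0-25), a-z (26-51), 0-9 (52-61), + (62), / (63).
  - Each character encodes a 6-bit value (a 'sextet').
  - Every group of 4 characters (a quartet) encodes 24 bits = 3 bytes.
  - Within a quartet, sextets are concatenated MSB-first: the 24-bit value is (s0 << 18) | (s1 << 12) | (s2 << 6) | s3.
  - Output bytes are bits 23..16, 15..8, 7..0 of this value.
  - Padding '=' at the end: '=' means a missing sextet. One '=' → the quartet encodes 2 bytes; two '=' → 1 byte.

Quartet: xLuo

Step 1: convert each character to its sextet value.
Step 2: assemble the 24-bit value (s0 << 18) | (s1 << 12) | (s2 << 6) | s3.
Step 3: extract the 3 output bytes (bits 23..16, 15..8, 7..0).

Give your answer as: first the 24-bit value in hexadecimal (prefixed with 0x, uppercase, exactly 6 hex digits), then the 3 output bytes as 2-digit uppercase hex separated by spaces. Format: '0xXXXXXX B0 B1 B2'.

Sextets: x=49, L=11, u=46, o=40
24-bit: (49<<18) | (11<<12) | (46<<6) | 40
      = 0xC40000 | 0x00B000 | 0x000B80 | 0x000028
      = 0xC4BBA8
Bytes: (v>>16)&0xFF=C4, (v>>8)&0xFF=BB, v&0xFF=A8

Answer: 0xC4BBA8 C4 BB A8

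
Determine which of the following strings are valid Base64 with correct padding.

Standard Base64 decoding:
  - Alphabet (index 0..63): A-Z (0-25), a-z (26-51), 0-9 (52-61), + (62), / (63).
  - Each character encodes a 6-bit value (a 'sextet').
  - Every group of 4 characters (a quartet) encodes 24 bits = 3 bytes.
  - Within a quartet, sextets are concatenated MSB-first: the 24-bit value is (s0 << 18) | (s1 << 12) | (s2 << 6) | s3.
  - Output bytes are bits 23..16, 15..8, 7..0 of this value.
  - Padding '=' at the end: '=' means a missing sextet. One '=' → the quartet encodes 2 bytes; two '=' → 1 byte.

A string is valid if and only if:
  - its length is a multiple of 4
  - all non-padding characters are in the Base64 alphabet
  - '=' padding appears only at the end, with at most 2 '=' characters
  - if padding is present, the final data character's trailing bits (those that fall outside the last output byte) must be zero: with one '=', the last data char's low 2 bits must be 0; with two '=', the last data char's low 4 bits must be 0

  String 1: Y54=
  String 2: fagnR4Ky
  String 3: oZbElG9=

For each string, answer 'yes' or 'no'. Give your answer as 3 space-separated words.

String 1: 'Y54=' → valid
String 2: 'fagnR4Ky' → valid
String 3: 'oZbElG9=' → invalid (bad trailing bits)

Answer: yes yes no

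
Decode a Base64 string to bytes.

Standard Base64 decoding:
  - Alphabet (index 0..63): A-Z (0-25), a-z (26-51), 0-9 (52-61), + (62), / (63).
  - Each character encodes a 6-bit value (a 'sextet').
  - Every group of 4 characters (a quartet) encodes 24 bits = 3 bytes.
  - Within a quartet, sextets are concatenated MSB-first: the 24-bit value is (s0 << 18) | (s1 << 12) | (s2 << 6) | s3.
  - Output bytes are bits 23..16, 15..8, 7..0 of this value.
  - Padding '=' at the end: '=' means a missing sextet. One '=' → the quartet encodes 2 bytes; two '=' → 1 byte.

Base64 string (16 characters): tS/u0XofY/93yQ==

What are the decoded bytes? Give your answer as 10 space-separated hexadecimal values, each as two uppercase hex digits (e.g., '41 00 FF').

After char 0 ('t'=45): chars_in_quartet=1 acc=0x2D bytes_emitted=0
After char 1 ('S'=18): chars_in_quartet=2 acc=0xB52 bytes_emitted=0
After char 2 ('/'=63): chars_in_quartet=3 acc=0x2D4BF bytes_emitted=0
After char 3 ('u'=46): chars_in_quartet=4 acc=0xB52FEE -> emit B5 2F EE, reset; bytes_emitted=3
After char 4 ('0'=52): chars_in_quartet=1 acc=0x34 bytes_emitted=3
After char 5 ('X'=23): chars_in_quartet=2 acc=0xD17 bytes_emitted=3
After char 6 ('o'=40): chars_in_quartet=3 acc=0x345E8 bytes_emitted=3
After char 7 ('f'=31): chars_in_quartet=4 acc=0xD17A1F -> emit D1 7A 1F, reset; bytes_emitted=6
After char 8 ('Y'=24): chars_in_quartet=1 acc=0x18 bytes_emitted=6
After char 9 ('/'=63): chars_in_quartet=2 acc=0x63F bytes_emitted=6
After char 10 ('9'=61): chars_in_quartet=3 acc=0x18FFD bytes_emitted=6
After char 11 ('3'=55): chars_in_quartet=4 acc=0x63FF77 -> emit 63 FF 77, reset; bytes_emitted=9
After char 12 ('y'=50): chars_in_quartet=1 acc=0x32 bytes_emitted=9
After char 13 ('Q'=16): chars_in_quartet=2 acc=0xC90 bytes_emitted=9
Padding '==': partial quartet acc=0xC90 -> emit C9; bytes_emitted=10

Answer: B5 2F EE D1 7A 1F 63 FF 77 C9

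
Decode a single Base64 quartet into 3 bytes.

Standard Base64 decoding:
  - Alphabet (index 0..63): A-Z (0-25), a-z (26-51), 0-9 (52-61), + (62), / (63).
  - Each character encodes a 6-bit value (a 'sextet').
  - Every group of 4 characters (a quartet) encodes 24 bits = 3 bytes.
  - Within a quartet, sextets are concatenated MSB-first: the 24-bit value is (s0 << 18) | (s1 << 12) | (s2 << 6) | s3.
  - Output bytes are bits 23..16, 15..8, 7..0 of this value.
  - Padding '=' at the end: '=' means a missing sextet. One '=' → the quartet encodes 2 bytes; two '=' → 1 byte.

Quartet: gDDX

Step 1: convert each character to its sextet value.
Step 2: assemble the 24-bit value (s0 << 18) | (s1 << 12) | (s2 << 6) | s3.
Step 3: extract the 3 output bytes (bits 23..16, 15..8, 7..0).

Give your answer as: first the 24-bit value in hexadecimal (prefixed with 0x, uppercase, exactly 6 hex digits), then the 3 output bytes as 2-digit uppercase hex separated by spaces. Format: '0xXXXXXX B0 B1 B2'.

Answer: 0x8030D7 80 30 D7

Derivation:
Sextets: g=32, D=3, D=3, X=23
24-bit: (32<<18) | (3<<12) | (3<<6) | 23
      = 0x800000 | 0x003000 | 0x0000C0 | 0x000017
      = 0x8030D7
Bytes: (v>>16)&0xFF=80, (v>>8)&0xFF=30, v&0xFF=D7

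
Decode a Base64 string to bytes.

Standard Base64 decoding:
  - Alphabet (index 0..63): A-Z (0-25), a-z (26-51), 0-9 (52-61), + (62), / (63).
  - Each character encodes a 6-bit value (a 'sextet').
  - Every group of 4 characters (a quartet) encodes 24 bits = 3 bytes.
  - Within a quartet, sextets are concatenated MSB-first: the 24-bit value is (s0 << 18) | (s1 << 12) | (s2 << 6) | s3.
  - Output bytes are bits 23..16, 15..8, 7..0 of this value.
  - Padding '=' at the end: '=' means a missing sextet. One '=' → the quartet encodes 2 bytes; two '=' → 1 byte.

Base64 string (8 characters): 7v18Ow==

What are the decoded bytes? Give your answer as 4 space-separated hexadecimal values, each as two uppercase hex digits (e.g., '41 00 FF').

Answer: EE FD 7C 3B

Derivation:
After char 0 ('7'=59): chars_in_quartet=1 acc=0x3B bytes_emitted=0
After char 1 ('v'=47): chars_in_quartet=2 acc=0xEEF bytes_emitted=0
After char 2 ('1'=53): chars_in_quartet=3 acc=0x3BBF5 bytes_emitted=0
After char 3 ('8'=60): chars_in_quartet=4 acc=0xEEFD7C -> emit EE FD 7C, reset; bytes_emitted=3
After char 4 ('O'=14): chars_in_quartet=1 acc=0xE bytes_emitted=3
After char 5 ('w'=48): chars_in_quartet=2 acc=0x3B0 bytes_emitted=3
Padding '==': partial quartet acc=0x3B0 -> emit 3B; bytes_emitted=4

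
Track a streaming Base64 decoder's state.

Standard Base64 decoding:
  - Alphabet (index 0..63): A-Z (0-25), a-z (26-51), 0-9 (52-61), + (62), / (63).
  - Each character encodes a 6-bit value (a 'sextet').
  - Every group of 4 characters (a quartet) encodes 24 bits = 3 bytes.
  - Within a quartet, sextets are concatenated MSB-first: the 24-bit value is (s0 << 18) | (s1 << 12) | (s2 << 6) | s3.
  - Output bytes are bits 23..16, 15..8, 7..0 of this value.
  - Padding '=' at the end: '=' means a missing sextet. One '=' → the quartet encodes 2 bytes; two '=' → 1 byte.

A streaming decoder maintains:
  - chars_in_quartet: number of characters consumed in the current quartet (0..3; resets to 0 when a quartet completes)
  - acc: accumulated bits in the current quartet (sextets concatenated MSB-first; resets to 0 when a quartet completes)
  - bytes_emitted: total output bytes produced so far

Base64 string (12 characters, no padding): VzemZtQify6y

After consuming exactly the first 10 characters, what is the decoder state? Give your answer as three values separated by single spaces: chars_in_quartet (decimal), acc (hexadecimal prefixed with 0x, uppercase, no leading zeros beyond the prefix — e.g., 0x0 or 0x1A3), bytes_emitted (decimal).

Answer: 2 0x7F2 6

Derivation:
After char 0 ('V'=21): chars_in_quartet=1 acc=0x15 bytes_emitted=0
After char 1 ('z'=51): chars_in_quartet=2 acc=0x573 bytes_emitted=0
After char 2 ('e'=30): chars_in_quartet=3 acc=0x15CDE bytes_emitted=0
After char 3 ('m'=38): chars_in_quartet=4 acc=0x5737A6 -> emit 57 37 A6, reset; bytes_emitted=3
After char 4 ('Z'=25): chars_in_quartet=1 acc=0x19 bytes_emitted=3
After char 5 ('t'=45): chars_in_quartet=2 acc=0x66D bytes_emitted=3
After char 6 ('Q'=16): chars_in_quartet=3 acc=0x19B50 bytes_emitted=3
After char 7 ('i'=34): chars_in_quartet=4 acc=0x66D422 -> emit 66 D4 22, reset; bytes_emitted=6
After char 8 ('f'=31): chars_in_quartet=1 acc=0x1F bytes_emitted=6
After char 9 ('y'=50): chars_in_quartet=2 acc=0x7F2 bytes_emitted=6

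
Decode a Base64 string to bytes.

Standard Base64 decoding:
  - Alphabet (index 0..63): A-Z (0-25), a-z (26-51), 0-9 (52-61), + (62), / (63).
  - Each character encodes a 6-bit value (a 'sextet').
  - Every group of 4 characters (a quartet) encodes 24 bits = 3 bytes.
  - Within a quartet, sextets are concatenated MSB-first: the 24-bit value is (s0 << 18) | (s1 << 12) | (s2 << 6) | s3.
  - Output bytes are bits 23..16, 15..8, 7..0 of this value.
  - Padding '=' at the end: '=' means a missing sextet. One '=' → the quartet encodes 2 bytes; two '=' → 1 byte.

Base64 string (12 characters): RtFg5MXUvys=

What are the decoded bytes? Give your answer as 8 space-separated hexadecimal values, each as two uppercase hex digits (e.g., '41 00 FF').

After char 0 ('R'=17): chars_in_quartet=1 acc=0x11 bytes_emitted=0
After char 1 ('t'=45): chars_in_quartet=2 acc=0x46D bytes_emitted=0
After char 2 ('F'=5): chars_in_quartet=3 acc=0x11B45 bytes_emitted=0
After char 3 ('g'=32): chars_in_quartet=4 acc=0x46D160 -> emit 46 D1 60, reset; bytes_emitted=3
After char 4 ('5'=57): chars_in_quartet=1 acc=0x39 bytes_emitted=3
After char 5 ('M'=12): chars_in_quartet=2 acc=0xE4C bytes_emitted=3
After char 6 ('X'=23): chars_in_quartet=3 acc=0x39317 bytes_emitted=3
After char 7 ('U'=20): chars_in_quartet=4 acc=0xE4C5D4 -> emit E4 C5 D4, reset; bytes_emitted=6
After char 8 ('v'=47): chars_in_quartet=1 acc=0x2F bytes_emitted=6
After char 9 ('y'=50): chars_in_quartet=2 acc=0xBF2 bytes_emitted=6
After char 10 ('s'=44): chars_in_quartet=3 acc=0x2FCAC bytes_emitted=6
Padding '=': partial quartet acc=0x2FCAC -> emit BF 2B; bytes_emitted=8

Answer: 46 D1 60 E4 C5 D4 BF 2B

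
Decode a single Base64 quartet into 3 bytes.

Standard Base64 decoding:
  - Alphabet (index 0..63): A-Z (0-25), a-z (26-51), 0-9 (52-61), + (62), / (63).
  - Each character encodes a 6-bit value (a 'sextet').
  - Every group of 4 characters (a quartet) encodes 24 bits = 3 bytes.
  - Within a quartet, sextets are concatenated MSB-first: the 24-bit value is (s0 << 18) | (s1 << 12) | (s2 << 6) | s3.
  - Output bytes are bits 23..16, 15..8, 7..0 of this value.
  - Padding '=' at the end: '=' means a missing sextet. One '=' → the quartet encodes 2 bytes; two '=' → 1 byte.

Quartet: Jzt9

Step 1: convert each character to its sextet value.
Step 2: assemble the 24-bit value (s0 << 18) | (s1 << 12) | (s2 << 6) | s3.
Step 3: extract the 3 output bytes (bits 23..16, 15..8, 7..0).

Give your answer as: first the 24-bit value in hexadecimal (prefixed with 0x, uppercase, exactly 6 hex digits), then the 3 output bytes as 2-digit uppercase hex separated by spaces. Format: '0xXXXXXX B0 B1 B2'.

Answer: 0x273B7D 27 3B 7D

Derivation:
Sextets: J=9, z=51, t=45, 9=61
24-bit: (9<<18) | (51<<12) | (45<<6) | 61
      = 0x240000 | 0x033000 | 0x000B40 | 0x00003D
      = 0x273B7D
Bytes: (v>>16)&0xFF=27, (v>>8)&0xFF=3B, v&0xFF=7D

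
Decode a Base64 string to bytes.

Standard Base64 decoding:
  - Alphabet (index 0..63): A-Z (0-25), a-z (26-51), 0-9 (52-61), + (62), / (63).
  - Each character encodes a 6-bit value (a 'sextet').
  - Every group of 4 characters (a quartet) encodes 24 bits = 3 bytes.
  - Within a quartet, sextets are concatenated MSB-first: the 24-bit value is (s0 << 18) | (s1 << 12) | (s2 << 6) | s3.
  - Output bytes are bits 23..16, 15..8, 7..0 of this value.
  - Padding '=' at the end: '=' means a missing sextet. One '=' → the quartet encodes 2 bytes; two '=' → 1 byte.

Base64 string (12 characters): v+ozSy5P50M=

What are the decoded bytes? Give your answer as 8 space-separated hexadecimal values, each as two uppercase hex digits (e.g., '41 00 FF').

After char 0 ('v'=47): chars_in_quartet=1 acc=0x2F bytes_emitted=0
After char 1 ('+'=62): chars_in_quartet=2 acc=0xBFE bytes_emitted=0
After char 2 ('o'=40): chars_in_quartet=3 acc=0x2FFA8 bytes_emitted=0
After char 3 ('z'=51): chars_in_quartet=4 acc=0xBFEA33 -> emit BF EA 33, reset; bytes_emitted=3
After char 4 ('S'=18): chars_in_quartet=1 acc=0x12 bytes_emitted=3
After char 5 ('y'=50): chars_in_quartet=2 acc=0x4B2 bytes_emitted=3
After char 6 ('5'=57): chars_in_quartet=3 acc=0x12CB9 bytes_emitted=3
After char 7 ('P'=15): chars_in_quartet=4 acc=0x4B2E4F -> emit 4B 2E 4F, reset; bytes_emitted=6
After char 8 ('5'=57): chars_in_quartet=1 acc=0x39 bytes_emitted=6
After char 9 ('0'=52): chars_in_quartet=2 acc=0xE74 bytes_emitted=6
After char 10 ('M'=12): chars_in_quartet=3 acc=0x39D0C bytes_emitted=6
Padding '=': partial quartet acc=0x39D0C -> emit E7 43; bytes_emitted=8

Answer: BF EA 33 4B 2E 4F E7 43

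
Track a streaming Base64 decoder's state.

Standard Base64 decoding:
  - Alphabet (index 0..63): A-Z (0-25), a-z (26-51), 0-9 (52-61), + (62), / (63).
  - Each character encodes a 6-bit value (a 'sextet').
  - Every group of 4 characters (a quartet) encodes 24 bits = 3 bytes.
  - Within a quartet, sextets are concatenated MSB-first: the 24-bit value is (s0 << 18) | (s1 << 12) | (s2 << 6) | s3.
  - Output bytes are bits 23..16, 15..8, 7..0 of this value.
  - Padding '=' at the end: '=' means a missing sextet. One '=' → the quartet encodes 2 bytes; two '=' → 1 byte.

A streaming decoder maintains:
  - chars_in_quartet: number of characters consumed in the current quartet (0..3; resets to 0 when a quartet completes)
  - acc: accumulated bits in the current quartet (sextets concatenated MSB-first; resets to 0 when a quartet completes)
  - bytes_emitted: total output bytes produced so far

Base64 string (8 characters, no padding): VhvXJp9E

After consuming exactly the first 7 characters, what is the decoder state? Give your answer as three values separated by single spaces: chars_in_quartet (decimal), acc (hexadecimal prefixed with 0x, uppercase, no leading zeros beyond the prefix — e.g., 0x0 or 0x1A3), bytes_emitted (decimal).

Answer: 3 0x9A7D 3

Derivation:
After char 0 ('V'=21): chars_in_quartet=1 acc=0x15 bytes_emitted=0
After char 1 ('h'=33): chars_in_quartet=2 acc=0x561 bytes_emitted=0
After char 2 ('v'=47): chars_in_quartet=3 acc=0x1586F bytes_emitted=0
After char 3 ('X'=23): chars_in_quartet=4 acc=0x561BD7 -> emit 56 1B D7, reset; bytes_emitted=3
After char 4 ('J'=9): chars_in_quartet=1 acc=0x9 bytes_emitted=3
After char 5 ('p'=41): chars_in_quartet=2 acc=0x269 bytes_emitted=3
After char 6 ('9'=61): chars_in_quartet=3 acc=0x9A7D bytes_emitted=3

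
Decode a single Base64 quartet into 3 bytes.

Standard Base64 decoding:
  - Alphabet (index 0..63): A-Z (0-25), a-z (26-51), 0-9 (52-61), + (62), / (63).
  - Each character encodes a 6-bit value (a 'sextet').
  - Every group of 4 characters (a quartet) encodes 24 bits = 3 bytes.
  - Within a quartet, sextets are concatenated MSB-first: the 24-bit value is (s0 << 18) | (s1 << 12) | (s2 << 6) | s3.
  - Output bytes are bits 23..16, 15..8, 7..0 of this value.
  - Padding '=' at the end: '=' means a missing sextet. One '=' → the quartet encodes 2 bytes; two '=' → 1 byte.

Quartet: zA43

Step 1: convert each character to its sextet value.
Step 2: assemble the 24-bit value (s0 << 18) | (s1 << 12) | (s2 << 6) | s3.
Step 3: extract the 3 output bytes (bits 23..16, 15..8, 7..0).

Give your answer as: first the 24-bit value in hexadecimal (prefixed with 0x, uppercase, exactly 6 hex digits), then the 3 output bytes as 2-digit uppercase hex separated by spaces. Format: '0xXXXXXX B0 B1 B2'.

Sextets: z=51, A=0, 4=56, 3=55
24-bit: (51<<18) | (0<<12) | (56<<6) | 55
      = 0xCC0000 | 0x000000 | 0x000E00 | 0x000037
      = 0xCC0E37
Bytes: (v>>16)&0xFF=CC, (v>>8)&0xFF=0E, v&0xFF=37

Answer: 0xCC0E37 CC 0E 37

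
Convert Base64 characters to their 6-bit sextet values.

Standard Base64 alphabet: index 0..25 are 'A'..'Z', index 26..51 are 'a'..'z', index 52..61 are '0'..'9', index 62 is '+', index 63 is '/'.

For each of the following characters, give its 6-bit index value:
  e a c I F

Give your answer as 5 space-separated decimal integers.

'e': a..z range, 26 + ord('e') − ord('a') = 30
'a': a..z range, 26 + ord('a') − ord('a') = 26
'c': a..z range, 26 + ord('c') − ord('a') = 28
'I': A..Z range, ord('I') − ord('A') = 8
'F': A..Z range, ord('F') − ord('A') = 5

Answer: 30 26 28 8 5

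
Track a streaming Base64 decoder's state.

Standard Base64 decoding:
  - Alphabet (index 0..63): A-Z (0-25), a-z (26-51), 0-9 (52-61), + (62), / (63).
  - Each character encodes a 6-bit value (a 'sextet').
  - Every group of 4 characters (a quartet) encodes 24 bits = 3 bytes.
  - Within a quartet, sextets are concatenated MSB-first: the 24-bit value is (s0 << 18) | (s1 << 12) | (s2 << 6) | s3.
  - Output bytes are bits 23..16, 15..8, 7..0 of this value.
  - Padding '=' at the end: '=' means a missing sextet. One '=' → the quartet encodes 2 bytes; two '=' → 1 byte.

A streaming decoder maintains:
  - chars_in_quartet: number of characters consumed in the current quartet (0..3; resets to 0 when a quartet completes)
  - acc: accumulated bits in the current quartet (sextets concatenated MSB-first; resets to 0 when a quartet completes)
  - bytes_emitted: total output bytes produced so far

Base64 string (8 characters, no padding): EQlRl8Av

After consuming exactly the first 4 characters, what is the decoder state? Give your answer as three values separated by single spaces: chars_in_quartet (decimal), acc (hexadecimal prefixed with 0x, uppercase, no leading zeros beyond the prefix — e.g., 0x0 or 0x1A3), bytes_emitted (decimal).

Answer: 0 0x0 3

Derivation:
After char 0 ('E'=4): chars_in_quartet=1 acc=0x4 bytes_emitted=0
After char 1 ('Q'=16): chars_in_quartet=2 acc=0x110 bytes_emitted=0
After char 2 ('l'=37): chars_in_quartet=3 acc=0x4425 bytes_emitted=0
After char 3 ('R'=17): chars_in_quartet=4 acc=0x110951 -> emit 11 09 51, reset; bytes_emitted=3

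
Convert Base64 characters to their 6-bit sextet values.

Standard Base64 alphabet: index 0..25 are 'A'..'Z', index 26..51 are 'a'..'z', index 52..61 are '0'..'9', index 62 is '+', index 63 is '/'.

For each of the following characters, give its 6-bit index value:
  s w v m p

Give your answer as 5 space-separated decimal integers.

's': a..z range, 26 + ord('s') − ord('a') = 44
'w': a..z range, 26 + ord('w') − ord('a') = 48
'v': a..z range, 26 + ord('v') − ord('a') = 47
'm': a..z range, 26 + ord('m') − ord('a') = 38
'p': a..z range, 26 + ord('p') − ord('a') = 41

Answer: 44 48 47 38 41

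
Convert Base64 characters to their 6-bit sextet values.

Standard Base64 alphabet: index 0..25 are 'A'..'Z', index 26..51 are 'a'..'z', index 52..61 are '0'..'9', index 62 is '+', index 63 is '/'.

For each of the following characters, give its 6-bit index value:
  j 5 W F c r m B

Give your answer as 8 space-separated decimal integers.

'j': a..z range, 26 + ord('j') − ord('a') = 35
'5': 0..9 range, 52 + ord('5') − ord('0') = 57
'W': A..Z range, ord('W') − ord('A') = 22
'F': A..Z range, ord('F') − ord('A') = 5
'c': a..z range, 26 + ord('c') − ord('a') = 28
'r': a..z range, 26 + ord('r') − ord('a') = 43
'm': a..z range, 26 + ord('m') − ord('a') = 38
'B': A..Z range, ord('B') − ord('A') = 1

Answer: 35 57 22 5 28 43 38 1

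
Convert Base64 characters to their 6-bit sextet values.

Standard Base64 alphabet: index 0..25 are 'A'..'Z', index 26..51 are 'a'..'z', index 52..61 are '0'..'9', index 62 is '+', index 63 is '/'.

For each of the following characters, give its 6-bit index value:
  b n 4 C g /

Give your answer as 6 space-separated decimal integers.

Answer: 27 39 56 2 32 63

Derivation:
'b': a..z range, 26 + ord('b') − ord('a') = 27
'n': a..z range, 26 + ord('n') − ord('a') = 39
'4': 0..9 range, 52 + ord('4') − ord('0') = 56
'C': A..Z range, ord('C') − ord('A') = 2
'g': a..z range, 26 + ord('g') − ord('a') = 32
'/': index 63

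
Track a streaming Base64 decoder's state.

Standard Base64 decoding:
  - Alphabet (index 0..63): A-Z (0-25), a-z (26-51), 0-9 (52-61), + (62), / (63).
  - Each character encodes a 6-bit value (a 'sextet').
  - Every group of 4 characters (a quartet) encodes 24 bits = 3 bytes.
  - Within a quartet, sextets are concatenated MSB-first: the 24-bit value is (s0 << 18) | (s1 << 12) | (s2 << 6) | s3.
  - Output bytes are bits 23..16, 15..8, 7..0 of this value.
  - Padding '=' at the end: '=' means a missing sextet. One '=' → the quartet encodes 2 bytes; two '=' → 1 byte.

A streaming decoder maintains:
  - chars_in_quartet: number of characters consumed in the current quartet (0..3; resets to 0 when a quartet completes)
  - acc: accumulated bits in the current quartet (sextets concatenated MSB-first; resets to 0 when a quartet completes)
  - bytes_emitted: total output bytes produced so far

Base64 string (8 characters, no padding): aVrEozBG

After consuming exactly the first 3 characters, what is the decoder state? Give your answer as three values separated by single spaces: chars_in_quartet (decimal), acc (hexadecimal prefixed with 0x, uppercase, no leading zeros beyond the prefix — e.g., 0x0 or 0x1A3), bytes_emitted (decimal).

Answer: 3 0x1A56B 0

Derivation:
After char 0 ('a'=26): chars_in_quartet=1 acc=0x1A bytes_emitted=0
After char 1 ('V'=21): chars_in_quartet=2 acc=0x695 bytes_emitted=0
After char 2 ('r'=43): chars_in_quartet=3 acc=0x1A56B bytes_emitted=0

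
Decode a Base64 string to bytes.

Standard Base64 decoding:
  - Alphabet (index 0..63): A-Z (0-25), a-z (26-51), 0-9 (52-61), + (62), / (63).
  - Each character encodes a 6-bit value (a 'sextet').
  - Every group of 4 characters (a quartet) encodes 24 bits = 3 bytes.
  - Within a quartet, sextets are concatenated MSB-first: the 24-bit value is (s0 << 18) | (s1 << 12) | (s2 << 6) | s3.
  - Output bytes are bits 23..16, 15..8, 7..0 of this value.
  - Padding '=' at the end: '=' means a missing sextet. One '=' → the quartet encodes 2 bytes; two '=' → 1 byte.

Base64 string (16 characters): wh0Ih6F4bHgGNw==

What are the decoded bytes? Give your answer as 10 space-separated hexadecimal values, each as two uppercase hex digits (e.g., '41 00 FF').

Answer: C2 1D 08 87 A1 78 6C 78 06 37

Derivation:
After char 0 ('w'=48): chars_in_quartet=1 acc=0x30 bytes_emitted=0
After char 1 ('h'=33): chars_in_quartet=2 acc=0xC21 bytes_emitted=0
After char 2 ('0'=52): chars_in_quartet=3 acc=0x30874 bytes_emitted=0
After char 3 ('I'=8): chars_in_quartet=4 acc=0xC21D08 -> emit C2 1D 08, reset; bytes_emitted=3
After char 4 ('h'=33): chars_in_quartet=1 acc=0x21 bytes_emitted=3
After char 5 ('6'=58): chars_in_quartet=2 acc=0x87A bytes_emitted=3
After char 6 ('F'=5): chars_in_quartet=3 acc=0x21E85 bytes_emitted=3
After char 7 ('4'=56): chars_in_quartet=4 acc=0x87A178 -> emit 87 A1 78, reset; bytes_emitted=6
After char 8 ('b'=27): chars_in_quartet=1 acc=0x1B bytes_emitted=6
After char 9 ('H'=7): chars_in_quartet=2 acc=0x6C7 bytes_emitted=6
After char 10 ('g'=32): chars_in_quartet=3 acc=0x1B1E0 bytes_emitted=6
After char 11 ('G'=6): chars_in_quartet=4 acc=0x6C7806 -> emit 6C 78 06, reset; bytes_emitted=9
After char 12 ('N'=13): chars_in_quartet=1 acc=0xD bytes_emitted=9
After char 13 ('w'=48): chars_in_quartet=2 acc=0x370 bytes_emitted=9
Padding '==': partial quartet acc=0x370 -> emit 37; bytes_emitted=10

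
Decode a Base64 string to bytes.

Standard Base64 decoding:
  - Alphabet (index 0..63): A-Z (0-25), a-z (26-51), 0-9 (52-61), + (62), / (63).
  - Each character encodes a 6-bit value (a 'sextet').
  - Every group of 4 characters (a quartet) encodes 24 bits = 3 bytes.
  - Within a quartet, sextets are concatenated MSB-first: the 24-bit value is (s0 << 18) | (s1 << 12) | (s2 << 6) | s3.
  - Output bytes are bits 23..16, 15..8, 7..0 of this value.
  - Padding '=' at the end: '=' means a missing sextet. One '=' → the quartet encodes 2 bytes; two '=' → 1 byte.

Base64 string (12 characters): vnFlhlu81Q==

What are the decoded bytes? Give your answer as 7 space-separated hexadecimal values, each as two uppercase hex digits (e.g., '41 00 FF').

Answer: BE 71 65 86 5B BC D5

Derivation:
After char 0 ('v'=47): chars_in_quartet=1 acc=0x2F bytes_emitted=0
After char 1 ('n'=39): chars_in_quartet=2 acc=0xBE7 bytes_emitted=0
After char 2 ('F'=5): chars_in_quartet=3 acc=0x2F9C5 bytes_emitted=0
After char 3 ('l'=37): chars_in_quartet=4 acc=0xBE7165 -> emit BE 71 65, reset; bytes_emitted=3
After char 4 ('h'=33): chars_in_quartet=1 acc=0x21 bytes_emitted=3
After char 5 ('l'=37): chars_in_quartet=2 acc=0x865 bytes_emitted=3
After char 6 ('u'=46): chars_in_quartet=3 acc=0x2196E bytes_emitted=3
After char 7 ('8'=60): chars_in_quartet=4 acc=0x865BBC -> emit 86 5B BC, reset; bytes_emitted=6
After char 8 ('1'=53): chars_in_quartet=1 acc=0x35 bytes_emitted=6
After char 9 ('Q'=16): chars_in_quartet=2 acc=0xD50 bytes_emitted=6
Padding '==': partial quartet acc=0xD50 -> emit D5; bytes_emitted=7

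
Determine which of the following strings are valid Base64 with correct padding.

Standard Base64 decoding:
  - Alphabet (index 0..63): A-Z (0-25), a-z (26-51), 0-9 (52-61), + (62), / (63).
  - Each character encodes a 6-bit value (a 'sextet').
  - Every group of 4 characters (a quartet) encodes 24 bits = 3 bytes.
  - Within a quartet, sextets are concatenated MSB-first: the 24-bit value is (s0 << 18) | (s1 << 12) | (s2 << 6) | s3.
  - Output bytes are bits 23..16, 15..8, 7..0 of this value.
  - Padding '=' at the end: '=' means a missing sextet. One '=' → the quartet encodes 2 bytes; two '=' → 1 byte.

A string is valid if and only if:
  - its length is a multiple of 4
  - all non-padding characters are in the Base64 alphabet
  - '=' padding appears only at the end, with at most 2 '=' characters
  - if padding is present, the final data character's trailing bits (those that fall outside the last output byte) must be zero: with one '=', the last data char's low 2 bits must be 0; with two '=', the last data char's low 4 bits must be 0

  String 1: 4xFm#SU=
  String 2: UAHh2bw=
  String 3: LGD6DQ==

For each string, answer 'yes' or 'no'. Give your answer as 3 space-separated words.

Answer: no yes yes

Derivation:
String 1: '4xFm#SU=' → invalid (bad char(s): ['#'])
String 2: 'UAHh2bw=' → valid
String 3: 'LGD6DQ==' → valid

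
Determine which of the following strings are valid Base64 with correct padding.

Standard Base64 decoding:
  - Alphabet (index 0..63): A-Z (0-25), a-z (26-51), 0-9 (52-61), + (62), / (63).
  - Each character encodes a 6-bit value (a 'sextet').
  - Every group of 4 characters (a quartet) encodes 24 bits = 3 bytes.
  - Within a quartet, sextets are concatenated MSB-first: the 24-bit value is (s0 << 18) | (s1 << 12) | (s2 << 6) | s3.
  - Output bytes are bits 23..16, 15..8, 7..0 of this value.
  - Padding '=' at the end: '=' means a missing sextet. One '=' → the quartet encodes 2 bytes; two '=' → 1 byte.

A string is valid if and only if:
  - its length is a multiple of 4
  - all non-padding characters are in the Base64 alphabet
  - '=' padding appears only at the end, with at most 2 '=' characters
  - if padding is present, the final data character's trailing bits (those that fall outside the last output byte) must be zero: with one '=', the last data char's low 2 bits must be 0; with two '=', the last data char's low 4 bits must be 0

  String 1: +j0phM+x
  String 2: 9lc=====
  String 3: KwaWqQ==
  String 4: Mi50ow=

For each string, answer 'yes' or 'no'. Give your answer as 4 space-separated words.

String 1: '+j0phM+x' → valid
String 2: '9lc=====' → invalid (5 pad chars (max 2))
String 3: 'KwaWqQ==' → valid
String 4: 'Mi50ow=' → invalid (len=7 not mult of 4)

Answer: yes no yes no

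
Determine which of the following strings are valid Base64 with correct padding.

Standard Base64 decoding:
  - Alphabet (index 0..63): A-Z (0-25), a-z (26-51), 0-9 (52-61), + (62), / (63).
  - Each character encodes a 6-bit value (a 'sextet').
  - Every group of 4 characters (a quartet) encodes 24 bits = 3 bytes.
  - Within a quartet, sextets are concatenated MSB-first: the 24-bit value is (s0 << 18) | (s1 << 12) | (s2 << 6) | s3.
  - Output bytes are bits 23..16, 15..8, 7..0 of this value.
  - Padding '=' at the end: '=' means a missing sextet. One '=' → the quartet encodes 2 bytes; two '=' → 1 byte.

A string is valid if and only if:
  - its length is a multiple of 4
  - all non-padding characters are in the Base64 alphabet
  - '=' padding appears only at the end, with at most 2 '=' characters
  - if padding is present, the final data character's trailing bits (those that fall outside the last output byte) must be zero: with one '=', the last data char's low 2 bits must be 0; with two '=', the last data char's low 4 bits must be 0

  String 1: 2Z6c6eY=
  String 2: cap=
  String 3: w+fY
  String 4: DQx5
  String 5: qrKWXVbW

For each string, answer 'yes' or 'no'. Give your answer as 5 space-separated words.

Answer: yes no yes yes yes

Derivation:
String 1: '2Z6c6eY=' → valid
String 2: 'cap=' → invalid (bad trailing bits)
String 3: 'w+fY' → valid
String 4: 'DQx5' → valid
String 5: 'qrKWXVbW' → valid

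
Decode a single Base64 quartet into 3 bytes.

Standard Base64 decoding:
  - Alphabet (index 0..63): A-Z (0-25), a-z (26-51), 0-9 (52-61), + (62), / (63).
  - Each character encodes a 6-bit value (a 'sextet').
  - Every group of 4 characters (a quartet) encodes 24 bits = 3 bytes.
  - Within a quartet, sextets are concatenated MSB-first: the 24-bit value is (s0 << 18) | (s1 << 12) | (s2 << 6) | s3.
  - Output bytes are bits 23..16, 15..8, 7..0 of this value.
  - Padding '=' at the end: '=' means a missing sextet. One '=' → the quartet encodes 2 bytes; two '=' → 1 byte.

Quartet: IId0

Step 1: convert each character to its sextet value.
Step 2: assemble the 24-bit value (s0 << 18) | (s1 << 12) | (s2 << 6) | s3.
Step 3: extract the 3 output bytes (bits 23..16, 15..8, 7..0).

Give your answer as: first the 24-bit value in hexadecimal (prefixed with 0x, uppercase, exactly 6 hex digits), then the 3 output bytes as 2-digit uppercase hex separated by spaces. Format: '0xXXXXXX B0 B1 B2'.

Sextets: I=8, I=8, d=29, 0=52
24-bit: (8<<18) | (8<<12) | (29<<6) | 52
      = 0x200000 | 0x008000 | 0x000740 | 0x000034
      = 0x208774
Bytes: (v>>16)&0xFF=20, (v>>8)&0xFF=87, v&0xFF=74

Answer: 0x208774 20 87 74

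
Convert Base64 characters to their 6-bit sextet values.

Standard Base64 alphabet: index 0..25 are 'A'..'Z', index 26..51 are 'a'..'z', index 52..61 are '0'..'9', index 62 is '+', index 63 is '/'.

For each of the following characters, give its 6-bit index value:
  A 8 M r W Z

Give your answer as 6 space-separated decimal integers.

Answer: 0 60 12 43 22 25

Derivation:
'A': A..Z range, ord('A') − ord('A') = 0
'8': 0..9 range, 52 + ord('8') − ord('0') = 60
'M': A..Z range, ord('M') − ord('A') = 12
'r': a..z range, 26 + ord('r') − ord('a') = 43
'W': A..Z range, ord('W') − ord('A') = 22
'Z': A..Z range, ord('Z') − ord('A') = 25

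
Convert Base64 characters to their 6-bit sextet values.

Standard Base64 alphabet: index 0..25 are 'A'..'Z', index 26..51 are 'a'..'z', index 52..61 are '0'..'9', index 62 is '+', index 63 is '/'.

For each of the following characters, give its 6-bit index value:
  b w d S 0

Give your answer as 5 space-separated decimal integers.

'b': a..z range, 26 + ord('b') − ord('a') = 27
'w': a..z range, 26 + ord('w') − ord('a') = 48
'd': a..z range, 26 + ord('d') − ord('a') = 29
'S': A..Z range, ord('S') − ord('A') = 18
'0': 0..9 range, 52 + ord('0') − ord('0') = 52

Answer: 27 48 29 18 52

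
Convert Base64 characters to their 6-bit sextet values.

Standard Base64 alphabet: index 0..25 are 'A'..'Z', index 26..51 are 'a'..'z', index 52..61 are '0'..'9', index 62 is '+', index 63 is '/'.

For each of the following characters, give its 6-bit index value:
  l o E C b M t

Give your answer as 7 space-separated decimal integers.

Answer: 37 40 4 2 27 12 45

Derivation:
'l': a..z range, 26 + ord('l') − ord('a') = 37
'o': a..z range, 26 + ord('o') − ord('a') = 40
'E': A..Z range, ord('E') − ord('A') = 4
'C': A..Z range, ord('C') − ord('A') = 2
'b': a..z range, 26 + ord('b') − ord('a') = 27
'M': A..Z range, ord('M') − ord('A') = 12
't': a..z range, 26 + ord('t') − ord('a') = 45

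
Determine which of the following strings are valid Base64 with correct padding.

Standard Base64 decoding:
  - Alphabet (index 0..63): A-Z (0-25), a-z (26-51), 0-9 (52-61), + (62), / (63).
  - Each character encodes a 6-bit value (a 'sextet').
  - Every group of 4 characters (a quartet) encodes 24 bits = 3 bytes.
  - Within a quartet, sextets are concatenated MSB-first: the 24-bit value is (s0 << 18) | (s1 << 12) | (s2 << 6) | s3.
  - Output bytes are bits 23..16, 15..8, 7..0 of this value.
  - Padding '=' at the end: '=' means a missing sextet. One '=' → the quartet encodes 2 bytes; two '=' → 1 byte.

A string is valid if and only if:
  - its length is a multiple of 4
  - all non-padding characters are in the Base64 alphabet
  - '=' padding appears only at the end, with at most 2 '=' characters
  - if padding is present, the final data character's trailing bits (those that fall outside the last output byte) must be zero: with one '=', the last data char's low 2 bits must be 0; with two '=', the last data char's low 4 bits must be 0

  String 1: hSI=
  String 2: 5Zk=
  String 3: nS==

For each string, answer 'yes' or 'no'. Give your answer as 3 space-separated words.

String 1: 'hSI=' → valid
String 2: '5Zk=' → valid
String 3: 'nS==' → invalid (bad trailing bits)

Answer: yes yes no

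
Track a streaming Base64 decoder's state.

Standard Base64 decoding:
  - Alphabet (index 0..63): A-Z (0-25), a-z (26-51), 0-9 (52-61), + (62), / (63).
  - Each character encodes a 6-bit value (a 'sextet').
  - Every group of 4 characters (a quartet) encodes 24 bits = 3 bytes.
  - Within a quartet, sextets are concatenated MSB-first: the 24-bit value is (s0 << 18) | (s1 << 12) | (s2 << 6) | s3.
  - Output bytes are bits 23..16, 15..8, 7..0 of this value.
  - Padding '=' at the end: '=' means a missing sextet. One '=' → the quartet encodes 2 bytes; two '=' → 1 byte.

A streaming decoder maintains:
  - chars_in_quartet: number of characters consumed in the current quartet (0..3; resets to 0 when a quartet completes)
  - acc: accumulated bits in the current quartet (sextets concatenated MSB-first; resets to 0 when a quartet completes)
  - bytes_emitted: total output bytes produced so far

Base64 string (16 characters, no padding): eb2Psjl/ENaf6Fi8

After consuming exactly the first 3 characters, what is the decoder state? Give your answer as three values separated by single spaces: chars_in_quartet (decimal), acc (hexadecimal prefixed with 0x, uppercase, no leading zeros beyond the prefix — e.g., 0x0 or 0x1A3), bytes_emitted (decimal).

Answer: 3 0x1E6F6 0

Derivation:
After char 0 ('e'=30): chars_in_quartet=1 acc=0x1E bytes_emitted=0
After char 1 ('b'=27): chars_in_quartet=2 acc=0x79B bytes_emitted=0
After char 2 ('2'=54): chars_in_quartet=3 acc=0x1E6F6 bytes_emitted=0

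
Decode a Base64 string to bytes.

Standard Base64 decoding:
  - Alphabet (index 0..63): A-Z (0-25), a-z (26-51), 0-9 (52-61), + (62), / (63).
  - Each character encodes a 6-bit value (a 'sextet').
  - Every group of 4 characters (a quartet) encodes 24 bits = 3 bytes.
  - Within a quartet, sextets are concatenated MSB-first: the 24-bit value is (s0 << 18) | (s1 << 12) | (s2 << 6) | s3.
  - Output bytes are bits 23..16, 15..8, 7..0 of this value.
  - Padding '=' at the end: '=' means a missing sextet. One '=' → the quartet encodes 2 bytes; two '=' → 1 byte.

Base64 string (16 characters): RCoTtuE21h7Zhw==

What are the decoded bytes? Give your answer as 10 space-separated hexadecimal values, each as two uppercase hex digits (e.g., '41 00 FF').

Answer: 44 2A 13 B6 E1 36 D6 1E D9 87

Derivation:
After char 0 ('R'=17): chars_in_quartet=1 acc=0x11 bytes_emitted=0
After char 1 ('C'=2): chars_in_quartet=2 acc=0x442 bytes_emitted=0
After char 2 ('o'=40): chars_in_quartet=3 acc=0x110A8 bytes_emitted=0
After char 3 ('T'=19): chars_in_quartet=4 acc=0x442A13 -> emit 44 2A 13, reset; bytes_emitted=3
After char 4 ('t'=45): chars_in_quartet=1 acc=0x2D bytes_emitted=3
After char 5 ('u'=46): chars_in_quartet=2 acc=0xB6E bytes_emitted=3
After char 6 ('E'=4): chars_in_quartet=3 acc=0x2DB84 bytes_emitted=3
After char 7 ('2'=54): chars_in_quartet=4 acc=0xB6E136 -> emit B6 E1 36, reset; bytes_emitted=6
After char 8 ('1'=53): chars_in_quartet=1 acc=0x35 bytes_emitted=6
After char 9 ('h'=33): chars_in_quartet=2 acc=0xD61 bytes_emitted=6
After char 10 ('7'=59): chars_in_quartet=3 acc=0x3587B bytes_emitted=6
After char 11 ('Z'=25): chars_in_quartet=4 acc=0xD61ED9 -> emit D6 1E D9, reset; bytes_emitted=9
After char 12 ('h'=33): chars_in_quartet=1 acc=0x21 bytes_emitted=9
After char 13 ('w'=48): chars_in_quartet=2 acc=0x870 bytes_emitted=9
Padding '==': partial quartet acc=0x870 -> emit 87; bytes_emitted=10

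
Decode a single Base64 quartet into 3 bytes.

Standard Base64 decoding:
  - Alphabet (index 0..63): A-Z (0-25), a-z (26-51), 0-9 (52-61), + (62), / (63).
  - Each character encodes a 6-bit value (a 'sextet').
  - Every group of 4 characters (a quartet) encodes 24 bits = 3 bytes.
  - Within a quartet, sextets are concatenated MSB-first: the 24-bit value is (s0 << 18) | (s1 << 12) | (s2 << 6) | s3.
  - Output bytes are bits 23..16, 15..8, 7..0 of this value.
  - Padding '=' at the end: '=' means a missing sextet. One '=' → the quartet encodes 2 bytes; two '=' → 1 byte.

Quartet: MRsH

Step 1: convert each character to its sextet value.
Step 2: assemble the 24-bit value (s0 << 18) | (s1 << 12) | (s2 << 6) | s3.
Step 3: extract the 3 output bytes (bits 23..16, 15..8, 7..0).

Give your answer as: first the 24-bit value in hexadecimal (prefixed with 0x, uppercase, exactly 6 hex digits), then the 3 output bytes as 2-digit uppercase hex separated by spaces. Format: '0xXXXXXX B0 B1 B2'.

Sextets: M=12, R=17, s=44, H=7
24-bit: (12<<18) | (17<<12) | (44<<6) | 7
      = 0x300000 | 0x011000 | 0x000B00 | 0x000007
      = 0x311B07
Bytes: (v>>16)&0xFF=31, (v>>8)&0xFF=1B, v&0xFF=07

Answer: 0x311B07 31 1B 07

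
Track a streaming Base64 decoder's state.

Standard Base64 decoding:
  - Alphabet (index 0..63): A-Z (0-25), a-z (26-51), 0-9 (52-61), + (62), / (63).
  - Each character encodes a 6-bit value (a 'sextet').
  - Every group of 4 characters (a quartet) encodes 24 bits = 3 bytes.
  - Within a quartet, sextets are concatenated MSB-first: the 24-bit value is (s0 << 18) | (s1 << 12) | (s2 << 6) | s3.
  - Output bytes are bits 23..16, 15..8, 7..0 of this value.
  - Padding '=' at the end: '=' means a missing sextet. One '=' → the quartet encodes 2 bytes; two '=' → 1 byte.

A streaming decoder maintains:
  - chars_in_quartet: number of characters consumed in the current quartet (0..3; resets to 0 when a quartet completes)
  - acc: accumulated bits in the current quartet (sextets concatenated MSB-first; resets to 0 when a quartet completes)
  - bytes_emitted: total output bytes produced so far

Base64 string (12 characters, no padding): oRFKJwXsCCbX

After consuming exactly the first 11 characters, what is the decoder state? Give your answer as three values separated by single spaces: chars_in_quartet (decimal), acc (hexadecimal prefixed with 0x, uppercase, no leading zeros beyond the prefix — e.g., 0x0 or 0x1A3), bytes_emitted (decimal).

After char 0 ('o'=40): chars_in_quartet=1 acc=0x28 bytes_emitted=0
After char 1 ('R'=17): chars_in_quartet=2 acc=0xA11 bytes_emitted=0
After char 2 ('F'=5): chars_in_quartet=3 acc=0x28445 bytes_emitted=0
After char 3 ('K'=10): chars_in_quartet=4 acc=0xA1114A -> emit A1 11 4A, reset; bytes_emitted=3
After char 4 ('J'=9): chars_in_quartet=1 acc=0x9 bytes_emitted=3
After char 5 ('w'=48): chars_in_quartet=2 acc=0x270 bytes_emitted=3
After char 6 ('X'=23): chars_in_quartet=3 acc=0x9C17 bytes_emitted=3
After char 7 ('s'=44): chars_in_quartet=4 acc=0x2705EC -> emit 27 05 EC, reset; bytes_emitted=6
After char 8 ('C'=2): chars_in_quartet=1 acc=0x2 bytes_emitted=6
After char 9 ('C'=2): chars_in_quartet=2 acc=0x82 bytes_emitted=6
After char 10 ('b'=27): chars_in_quartet=3 acc=0x209B bytes_emitted=6

Answer: 3 0x209B 6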